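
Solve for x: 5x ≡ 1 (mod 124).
25

gcd(5, 124) = 1, so the inverse exists.
Extended Euclidean algorithm on (124, 5):
124 = 24 × 5 + 4  ⟹  4 = (1)·124 + (-24)·5
5 = 1 × 4 + 1  ⟹  1 = (-1)·124 + (25)·5
So (25)·5 ≡ 1 (mod 124), i.e. 5^(-1) ≡ 25 (mod 124).
Check: 5 × 25 = 125 ≡ 1 (mod 124)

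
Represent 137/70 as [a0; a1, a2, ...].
[1; 1, 22, 3]

Euclidean algorithm steps:
137 = 1 × 70 + 67
70 = 1 × 67 + 3
67 = 22 × 3 + 1
3 = 3 × 1 + 0
Continued fraction: [1; 1, 22, 3]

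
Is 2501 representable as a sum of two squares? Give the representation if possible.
1² + 50² (a=1, b=50)

Factorization: 2501 = 41 × 61
By Fermat: n is sum of two squares iff every prime p ≡ 3 (mod 4) appears to even power.
All primes ≡ 3 (mod 4) appear to even power.
Search a = 0, 1, 2, … for 2501 - a² a perfect square: first hit at a = 1: 2501 - 1 = 2500 = 50².
2501 = 1² + 50² = 1 + 2500 ✓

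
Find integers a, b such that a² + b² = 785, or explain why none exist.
1² + 28² (a=1, b=28)

Factorization: 785 = 5 × 157
By Fermat: n is sum of two squares iff every prime p ≡ 3 (mod 4) appears to even power.
All primes ≡ 3 (mod 4) appear to even power.
Search a = 0, 1, 2, … for 785 - a² a perfect square: first hit at a = 1: 785 - 1 = 784 = 28².
785 = 1² + 28² = 1 + 784 ✓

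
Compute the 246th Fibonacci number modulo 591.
545

Matrix identity: Q^n = [[F_(n+1), F_n], [F_n, F_(n-1)]] with Q = [[1,1],[1,0]].
n = 246 = 11110110₂. Square-and-multiply, entries mod 591:
Q^1 = [[1,1],[1,0]]
Q^3 = (Q^1)²·Q = [[3,2],[2,1]]
Q^7 = (Q^3)²·Q = [[21,13],[13,8]]
Q^15 = (Q^7)²·Q = [[396,19],[19,377]]
Q^30 = (Q^15)² = [[562,503],[503,59]]
Q^61 = (Q^30)²·Q = [[35,311],[311,315]]
Q^123 = (Q^61)²·Q = [[537,431],[431,106]]
Q^246 = (Q^123)² = [[148,545],[545,194]]
F_246 mod 591 = Q^246[0][1] = 545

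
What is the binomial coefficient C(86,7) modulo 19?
6

Using Lucas' theorem:
Write n=86 and k=7 in base 19:
n in base 19: [4, 10]
k in base 19: [0, 7]
C(86,7) mod 19 = ∏ C(n_i, k_i) mod 19
Digit binomials (mod 19): C(4,0) = 1; C(10,7) = 120 ≡ 6
Product: 1 × 6 = 6 ≡ 6 (mod 19)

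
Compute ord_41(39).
20

41 is prime, so ord(39) divides φ(41) = 40.
Divisors of 40: 1, 2, 4, 5, 8, 10, 20, 40.
Repeated squaring: 39^1 ≡ 39, 39^2 ≡ 4, 39^4 ≡ 16, 39^8 ≡ 10, 39^16 ≡ 18, 39^32 ≡ 37 (mod 41).
Test 39^d mod 41 for each divisor d in increasing order:
39^1 ≡ 39
39^2 ≡ 4
39^4 ≡ 16
39^5 = 39^4·39^1 ≡ 9
39^8 ≡ 10
39^10 = 39^8·39^2 ≡ 40
39^20 = 39^16·39^4 ≡ 1  ← first divisor giving 1
The order is 20.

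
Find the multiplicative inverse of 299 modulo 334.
229

gcd(299, 334) = 1, so the inverse exists.
Extended Euclidean algorithm on (334, 299):
334 = 1 × 299 + 35  ⟹  35 = (1)·334 + (-1)·299
299 = 8 × 35 + 19  ⟹  19 = (-8)·334 + (9)·299
35 = 1 × 19 + 16  ⟹  16 = (9)·334 + (-10)·299
19 = 1 × 16 + 3  ⟹  3 = (-17)·334 + (19)·299
16 = 5 × 3 + 1  ⟹  1 = (94)·334 + (-105)·299
So (-105)·299 ≡ 1 (mod 334), i.e. 299^(-1) ≡ -105 ≡ 229 (mod 334).
Check: 299 × 229 = 68471 ≡ 1 (mod 334)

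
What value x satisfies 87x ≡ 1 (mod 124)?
67

gcd(87, 124) = 1, so the inverse exists.
Extended Euclidean algorithm on (124, 87):
124 = 1 × 87 + 37  ⟹  37 = (1)·124 + (-1)·87
87 = 2 × 37 + 13  ⟹  13 = (-2)·124 + (3)·87
37 = 2 × 13 + 11  ⟹  11 = (5)·124 + (-7)·87
13 = 1 × 11 + 2  ⟹  2 = (-7)·124 + (10)·87
11 = 5 × 2 + 1  ⟹  1 = (40)·124 + (-57)·87
So (-57)·87 ≡ 1 (mod 124), i.e. 87^(-1) ≡ -57 ≡ 67 (mod 124).
Check: 87 × 67 = 5829 ≡ 1 (mod 124)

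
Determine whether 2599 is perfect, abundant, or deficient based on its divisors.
deficient

Proper divisors of 2599: sum = 1 + 23 + 113 = 137
Since 137 < 2599, 2599 is deficient.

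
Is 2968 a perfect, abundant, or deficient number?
abundant

Proper divisors of 2968: sum = 1 + 2 + 4 + 7 + 8 + 14 + 28 + 53 + 56 + 106 + 212 + 371 + 424 + 742 + 1484 = 3512
Since 3512 > 2968, 2968 is abundant.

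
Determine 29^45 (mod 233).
141

Repeated squaring. Binary of 45 = 101101.
29^1 ≡ 29 (mod 233); 29^2 ≡ 142 (mod 233); 29^4 ≡ 126 (mod 233); 29^8 ≡ 32 (mod 233); 29^16 ≡ 92 (mod 233); 29^32 ≡ 76 (mod 233)
29^45 = 29^1 × 29^4 × 29^8 × 29^32 ≡ 141 (mod 233)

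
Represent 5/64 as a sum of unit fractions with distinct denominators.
1/13 + 1/832

Greedy algorithm:
5/64: ceiling(64/5) = 13, use 1/13
1/832: ceiling(832/1) = 832, use 1/832
Result: 5/64 = 1/13 + 1/832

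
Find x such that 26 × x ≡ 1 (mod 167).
45

gcd(26, 167) = 1, so the inverse exists.
Extended Euclidean algorithm on (167, 26):
167 = 6 × 26 + 11  ⟹  11 = (1)·167 + (-6)·26
26 = 2 × 11 + 4  ⟹  4 = (-2)·167 + (13)·26
11 = 2 × 4 + 3  ⟹  3 = (5)·167 + (-32)·26
4 = 1 × 3 + 1  ⟹  1 = (-7)·167 + (45)·26
So (45)·26 ≡ 1 (mod 167), i.e. 26^(-1) ≡ 45 (mod 167).
Check: 26 × 45 = 1170 ≡ 1 (mod 167)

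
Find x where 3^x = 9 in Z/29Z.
2

Baby-step giant-step with step n = ⌈√29⌉ = 6.
Baby steps 3^j mod 29 (j:value) for j=0..5: 0:1, 1:3, 2:9, 3:27, 4:23, 5:11.
h = 9 is already in the table at j=2, so x = 2.
Check: 3^2 ≡ 9 (mod 29).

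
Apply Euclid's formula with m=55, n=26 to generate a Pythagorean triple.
(2349, 2860, 3701)

Euclid's formula: a = m² - n², b = 2mn, c = m² + n²
m = 55, n = 26
a = 55² - 26² = 3025 - 676 = 2349
b = 2 × 55 × 26 = 2860
c = 55² + 26² = 3025 + 676 = 3701
Verification: 2349² + 2860² = 5517801 + 8179600 = 13697401 = 3701² ✓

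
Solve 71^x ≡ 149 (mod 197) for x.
149

Baby-step giant-step with step n = ⌈√197⌉ = 15.
Baby steps 71^j mod 197 (j:value) for j=0..14: 0:1, 1:71, 2:116, 3:159, 4:60, 5:123, 6:65, 7:84, 8:54, 9:91, 10:157, 11:115, 12:88, 13:141, 14:161.
Giant-step multiplier: 71^(-15) ≡ 71^(196-15) = 71^181 ≡ 79 (mod 197).
Giant steps γ_i = 149·79^i mod 197: γ_0=149, γ_1=148, γ_2=69, γ_3=132, γ_4=184, γ_5=155, γ_6=31, γ_7=85, γ_8=17, γ_9=161 (in table at j=14).
x = i·n + j = 9·15 + 14 = 149.
Check: 71^149 ≡ 149 (mod 197).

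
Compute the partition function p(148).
33549419497

p(n) counts ways to write n as a sum of positive integers (order ignored).
Euler's pentagonal recurrence: p(k) = p(k-1) + p(k-2) - p(k-5) - p(k-7) + p(k-12) + p(k-15) - ... (offsets j(3j∓1)/2, signs ++--, p(0)=1, p(<0)=0).
DP table for k = 0..147: p(0)=1, p(1)=1, p(2)=2, p(3)=3, p(4)=5, p(5)=7, p(6)=11, p(7)=15, p(8)=22, p(9)=30, p(10)=42, p(11)=56, p(12)=77, p(13)=101, p(14)=135, p(15)=176, p(16)=231, p(17)=297, p(18)=385, p(19)=490, p(20)=627, p(21)=792, p(22)=1002, p(23)=1255, p(24)=1575, p(25)=1958, p(26)=2436, p(27)=3010, p(28)=3718, p(29)=4565, p(30)=5604, p(31)=6842, p(32)=8349, p(33)=10143, p(34)=12310, p(35)=14883, p(36)=17977, p(37)=21637, p(38)=26015, p(39)=31185, p(40)=37338, p(41)=44583, p(42)=53174, p(43)=63261, p(44)=75175, p(45)=89134, p(46)=105558, p(47)=124754, p(48)=147273, p(49)=173525, p(50)=204226, p(51)=239943, p(52)=281589, p(53)=329931, p(54)=386155, p(55)=451276, p(56)=526823, p(57)=614154, p(58)=715220, p(59)=831820, p(60)=966467, p(61)=1121505, p(62)=1300156, p(63)=1505499, p(64)=1741630, p(65)=2012558, p(66)=2323520, p(67)=2679689, p(68)=3087735, p(69)=3554345, p(70)=4087968, p(71)=4697205, p(72)=5392783, p(73)=6185689, p(74)=7089500, p(75)=8118264, p(76)=9289091, p(77)=10619863, p(78)=12132164, p(79)=13848650, p(80)=15796476, p(81)=18004327, p(82)=20506255, p(83)=23338469, p(84)=26543660, p(85)=30167357, p(86)=34262962, p(87)=38887673, p(88)=44108109, p(89)=49995925, p(90)=56634173, p(91)=64112359, p(92)=72533807, p(93)=82010177, p(94)=92669720, p(95)=104651419, p(96)=118114304, p(97)=133230930, p(98)=150198136, p(99)=169229875, p(100)=190569292, p(101)=214481126, p(102)=241265379, p(103)=271248950, p(104)=304801365, p(105)=342325709, p(106)=384276336, p(107)=431149389, p(108)=483502844, p(109)=541946240, p(110)=607163746, p(111)=679903203, p(112)=761002156, p(113)=851376628, p(114)=952050665, p(115)=1064144451, p(116)=1188908248, p(117)=1327710076, p(118)=1482074143, p(119)=1653668665, p(120)=1844349560, p(121)=2056148051, p(122)=2291320912, p(123)=2552338241, p(124)=2841940500, p(125)=3163127352, p(126)=3519222692, p(127)=3913864295, p(128)=4351078600, p(129)=4835271870, p(130)=5371315400, p(131)=5964539504, p(132)=6620830889, p(133)=7346629512, p(134)=8149040695, p(135)=9035836076, p(136)=10015581680, p(137)=11097645016, p(138)=12292341831, p(139)=13610949895, p(140)=15065878135, p(141)=16670689208, p(142)=18440293320, p(143)=20390982757, p(144)=22540654445, p(145)=24908858009, p(146)=27517052599, p(147)=30388671978.
Final step: p(148) = p(147) + p(146) - p(143) - p(141) + p(136) + p(133) - p(126) - p(122) + p(113) + p(108) - p(97) - p(91) + p(78) + p(71) - p(56) - p(48) + p(31) + p(22) - p(3)
= 30388671978 + 27517052599 - 20390982757 - 16670689208 + 10015581680 + 7346629512 - 3519222692 - 2291320912 + 851376628 + 483502844 - 133230930 - 64112359 + 12132164 + 4697205 - 526823 - 147273 + 6842 + 1002 - 3
= 33549419497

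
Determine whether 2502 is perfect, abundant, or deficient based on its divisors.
abundant

Proper divisors of 2502: sum = 1 + 2 + 3 + 6 + 9 + 18 + 139 + 278 + 417 + 834 + 1251 = 2958
Since 2958 > 2502, 2502 is abundant.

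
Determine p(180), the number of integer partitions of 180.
684957390936

p(n) counts ways to write n as a sum of positive integers (order ignored).
Euler's pentagonal recurrence: p(k) = p(k-1) + p(k-2) - p(k-5) - p(k-7) + p(k-12) + p(k-15) - ... (offsets j(3j∓1)/2, signs ++--, p(0)=1, p(<0)=0).
DP table for k = 0..179: p(0)=1, p(1)=1, p(2)=2, p(3)=3, p(4)=5, p(5)=7, p(6)=11, p(7)=15, p(8)=22, p(9)=30, p(10)=42, p(11)=56, p(12)=77, p(13)=101, p(14)=135, p(15)=176, p(16)=231, p(17)=297, p(18)=385, p(19)=490, p(20)=627, p(21)=792, p(22)=1002, p(23)=1255, p(24)=1575, p(25)=1958, p(26)=2436, p(27)=3010, p(28)=3718, p(29)=4565, p(30)=5604, p(31)=6842, p(32)=8349, p(33)=10143, p(34)=12310, p(35)=14883, p(36)=17977, p(37)=21637, p(38)=26015, p(39)=31185, p(40)=37338, p(41)=44583, p(42)=53174, p(43)=63261, p(44)=75175, p(45)=89134, p(46)=105558, p(47)=124754, p(48)=147273, p(49)=173525, p(50)=204226, p(51)=239943, p(52)=281589, p(53)=329931, p(54)=386155, p(55)=451276, p(56)=526823, p(57)=614154, p(58)=715220, p(59)=831820, p(60)=966467, p(61)=1121505, p(62)=1300156, p(63)=1505499, p(64)=1741630, p(65)=2012558, p(66)=2323520, p(67)=2679689, p(68)=3087735, p(69)=3554345, p(70)=4087968, p(71)=4697205, p(72)=5392783, p(73)=6185689, p(74)=7089500, p(75)=8118264, p(76)=9289091, p(77)=10619863, p(78)=12132164, p(79)=13848650, p(80)=15796476, p(81)=18004327, p(82)=20506255, p(83)=23338469, p(84)=26543660, p(85)=30167357, p(86)=34262962, p(87)=38887673, p(88)=44108109, p(89)=49995925, p(90)=56634173, p(91)=64112359, p(92)=72533807, p(93)=82010177, p(94)=92669720, p(95)=104651419, p(96)=118114304, p(97)=133230930, p(98)=150198136, p(99)=169229875, p(100)=190569292, p(101)=214481126, p(102)=241265379, p(103)=271248950, p(104)=304801365, p(105)=342325709, p(106)=384276336, p(107)=431149389, p(108)=483502844, p(109)=541946240, p(110)=607163746, p(111)=679903203, p(112)=761002156, p(113)=851376628, p(114)=952050665, p(115)=1064144451, p(116)=1188908248, p(117)=1327710076, p(118)=1482074143, p(119)=1653668665, p(120)=1844349560, p(121)=2056148051, p(122)=2291320912, p(123)=2552338241, p(124)=2841940500, p(125)=3163127352, p(126)=3519222692, p(127)=3913864295, p(128)=4351078600, p(129)=4835271870, p(130)=5371315400, p(131)=5964539504, p(132)=6620830889, p(133)=7346629512, p(134)=8149040695, p(135)=9035836076, p(136)=10015581680, p(137)=11097645016, p(138)=12292341831, p(139)=13610949895, p(140)=15065878135, p(141)=16670689208, p(142)=18440293320, p(143)=20390982757, p(144)=22540654445, p(145)=24908858009, p(146)=27517052599, p(147)=30388671978, p(148)=33549419497, p(149)=37027355200, p(150)=40853235313, p(151)=45060624582, p(152)=49686288421, p(153)=54770336324, p(154)=60356673280, p(155)=66493182097, p(156)=73232243759, p(157)=80630964769, p(158)=88751778802, p(159)=97662728555, p(160)=107438159466, p(161)=118159068427, p(162)=129913904637, p(163)=142798995930, p(164)=156919475295, p(165)=172389800255, p(166)=189334822579, p(167)=207890420102, p(168)=228204732751, p(169)=250438925115, p(170)=274768617130, p(171)=301384802048, p(172)=330495499613, p(173)=362326859895, p(174)=397125074750, p(175)=435157697830, p(176)=476715857290, p(177)=522115831195, p(178)=571701605655, p(179)=625846753120.
Final step: p(180) = p(179) + p(178) - p(175) - p(173) + p(168) + p(165) - p(158) - p(154) + p(145) + p(140) - p(129) - p(123) + p(110) + p(103) - p(88) - p(80) + p(63) + p(54) - p(35) - p(25) + p(4)
= 625846753120 + 571701605655 - 435157697830 - 362326859895 + 228204732751 + 172389800255 - 88751778802 - 60356673280 + 24908858009 + 15065878135 - 4835271870 - 2552338241 + 607163746 + 271248950 - 44108109 - 15796476 + 1505499 + 386155 - 14883 - 1958 + 5
= 684957390936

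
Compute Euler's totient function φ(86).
42

86 = 2 × 43
φ(n) = n × ∏(1 - 1/p) for each prime p dividing n
φ(86) = 86 × (1 - 1/2) × (1 - 1/43) = 42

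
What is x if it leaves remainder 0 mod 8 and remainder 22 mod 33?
88

Using Chinese Remainder Theorem:
M = 8 × 33 = 264
M1 = 33, M2 = 8
y1 = 33^(-1) mod 8 = 1
y2 = 8^(-1) mod 33 = 29
x = (0×33×1 + 22×8×29) mod 264 = 88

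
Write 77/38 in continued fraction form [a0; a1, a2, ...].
[2; 38]

Euclidean algorithm steps:
77 = 2 × 38 + 1
38 = 38 × 1 + 0
Continued fraction: [2; 38]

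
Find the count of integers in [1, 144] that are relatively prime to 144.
48

144 = 2^4 × 3^2
φ(n) = n × ∏(1 - 1/p) for each prime p dividing n
φ(144) = 144 × (1 - 1/2) × (1 - 1/3) = 48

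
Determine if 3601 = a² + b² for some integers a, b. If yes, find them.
1² + 60² (a=1, b=60)

Factorization: 3601 = 13 × 277
By Fermat: n is sum of two squares iff every prime p ≡ 3 (mod 4) appears to even power.
All primes ≡ 3 (mod 4) appear to even power.
Search a = 0, 1, 2, … for 3601 - a² a perfect square: first hit at a = 1: 3601 - 1 = 3600 = 60².
3601 = 1² + 60² = 1 + 3600 ✓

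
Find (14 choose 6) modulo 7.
0

Using Lucas' theorem:
Write n=14 and k=6 in base 7:
n in base 7: [2, 0]
k in base 7: [0, 6]
C(14,6) mod 7 = ∏ C(n_i, k_i) mod 7
Digit binomials (mod 7): C(2,0) = 1; C(0,6) = 0 (k_i > n_i)
Product: 1 × 0 = 0 ≡ 0 (mod 7)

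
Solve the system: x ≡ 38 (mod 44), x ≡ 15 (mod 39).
522

Using Chinese Remainder Theorem:
M = 44 × 39 = 1716
M1 = 39, M2 = 44
y1 = 39^(-1) mod 44 = 35
y2 = 44^(-1) mod 39 = 8
x = (38×39×35 + 15×44×8) mod 1716 = 522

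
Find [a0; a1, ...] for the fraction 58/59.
[0; 1, 58]

Euclidean algorithm steps:
58 = 0 × 59 + 58
59 = 1 × 58 + 1
58 = 58 × 1 + 0
Continued fraction: [0; 1, 58]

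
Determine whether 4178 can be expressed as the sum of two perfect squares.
37² + 53² (a=37, b=53)

Factorization: 4178 = 2 × 2089
By Fermat: n is sum of two squares iff every prime p ≡ 3 (mod 4) appears to even power.
All primes ≡ 3 (mod 4) appear to even power.
Search a = 0, 1, 2, … for 4178 - a² a perfect square: first hit at a = 37: 4178 - 1369 = 2809 = 53².
4178 = 37² + 53² = 1369 + 2809 ✓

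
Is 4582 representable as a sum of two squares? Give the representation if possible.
Not possible

Factorization: 4582 = 2 × 29 × 79
By Fermat: n is sum of two squares iff every prime p ≡ 3 (mod 4) appears to even power.
Prime(s) ≡ 3 (mod 4) with odd exponent: [(79, 1)]
Therefore 4582 cannot be expressed as a² + b².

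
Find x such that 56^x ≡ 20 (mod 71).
50

Baby-step giant-step with step n = ⌈√71⌉ = 9.
Baby steps 56^j mod 71 (j:value) for j=0..8: 0:1, 1:56, 2:12, 3:33, 4:2, 5:41, 6:24, 7:66, 8:4.
Giant-step multiplier: 56^(-9) ≡ 56^(70-9) = 56^61 ≡ 13 (mod 71).
Giant steps γ_i = 20·13^i mod 71: γ_0=20, γ_1=47, γ_2=43, γ_3=62, γ_4=25, γ_5=41 (in table at j=5).
x = i·n + j = 5·9 + 5 = 50.
Check: 56^50 ≡ 20 (mod 71).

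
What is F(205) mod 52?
21

Matrix identity: Q^n = [[F_(n+1), F_n], [F_n, F_(n-1)]] with Q = [[1,1],[1,0]].
n = 205 = 11001101₂. Square-and-multiply, entries mod 52:
Q^1 = [[1,1],[1,0]]
Q^3 = (Q^1)²·Q = [[3,2],[2,1]]
Q^6 = (Q^3)² = [[13,8],[8,5]]
Q^12 = (Q^6)² = [[25,40],[40,37]]
Q^25 = (Q^12)²·Q = [[25,41],[41,36]]
Q^51 = (Q^25)²·Q = [[23,18],[18,5]]
Q^102 = (Q^51)² = [[21,36],[36,37]]
Q^205 = (Q^102)²·Q = [[29,21],[21,8]]
F_205 mod 52 = Q^205[0][1] = 21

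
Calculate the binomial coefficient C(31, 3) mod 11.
7

Using Lucas' theorem:
Write n=31 and k=3 in base 11:
n in base 11: [2, 9]
k in base 11: [0, 3]
C(31,3) mod 11 = ∏ C(n_i, k_i) mod 11
Digit binomials (mod 11): C(2,0) = 1; C(9,3) = 84 ≡ 7
Product: 1 × 7 = 7 ≡ 7 (mod 11)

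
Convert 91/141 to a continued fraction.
[0; 1, 1, 1, 4, 1, 1, 4]

Euclidean algorithm steps:
91 = 0 × 141 + 91
141 = 1 × 91 + 50
91 = 1 × 50 + 41
50 = 1 × 41 + 9
41 = 4 × 9 + 5
9 = 1 × 5 + 4
5 = 1 × 4 + 1
4 = 4 × 1 + 0
Continued fraction: [0; 1, 1, 1, 4, 1, 1, 4]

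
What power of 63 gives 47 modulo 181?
139

Baby-step giant-step with step n = ⌈√181⌉ = 14.
Baby steps 63^j mod 181 (j:value) for j=0..13: 0:1, 1:63, 2:168, 3:86, 4:169, 5:149, 6:156, 7:54, 8:144, 9:22, 10:119, 11:76, 12:82, 13:98.
Giant-step multiplier: 63^(-14) ≡ 63^(180-14) = 63^166 ≡ 172 (mod 181).
Giant steps γ_i = 47·172^i mod 181: γ_0=47, γ_1=120, γ_2=6, γ_3=127, γ_4=124, γ_5=151, γ_6=89, γ_7=104, γ_8=150, γ_9=98 (in table at j=13).
x = i·n + j = 9·14 + 13 = 139.
Check: 63^139 ≡ 47 (mod 181).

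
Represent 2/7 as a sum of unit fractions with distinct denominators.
1/4 + 1/28

Greedy algorithm:
2/7: ceiling(7/2) = 4, use 1/4
1/28: ceiling(28/1) = 28, use 1/28
Result: 2/7 = 1/4 + 1/28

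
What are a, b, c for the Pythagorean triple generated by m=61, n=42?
(1957, 5124, 5485)

Euclid's formula: a = m² - n², b = 2mn, c = m² + n²
m = 61, n = 42
a = 61² - 42² = 3721 - 1764 = 1957
b = 2 × 61 × 42 = 5124
c = 61² + 42² = 3721 + 1764 = 5485
Verification: 1957² + 5124² = 3829849 + 26255376 = 30085225 = 5485² ✓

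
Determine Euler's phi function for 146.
72

146 = 2 × 73
φ(n) = n × ∏(1 - 1/p) for each prime p dividing n
φ(146) = 146 × (1 - 1/2) × (1 - 1/73) = 72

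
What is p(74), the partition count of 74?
7089500

p(n) counts ways to write n as a sum of positive integers (order ignored).
Euler's pentagonal recurrence: p(k) = p(k-1) + p(k-2) - p(k-5) - p(k-7) + p(k-12) + p(k-15) - ... (offsets j(3j∓1)/2, signs ++--, p(0)=1, p(<0)=0).
DP table for k = 0..73: p(0)=1, p(1)=1, p(2)=2, p(3)=3, p(4)=5, p(5)=7, p(6)=11, p(7)=15, p(8)=22, p(9)=30, p(10)=42, p(11)=56, p(12)=77, p(13)=101, p(14)=135, p(15)=176, p(16)=231, p(17)=297, p(18)=385, p(19)=490, p(20)=627, p(21)=792, p(22)=1002, p(23)=1255, p(24)=1575, p(25)=1958, p(26)=2436, p(27)=3010, p(28)=3718, p(29)=4565, p(30)=5604, p(31)=6842, p(32)=8349, p(33)=10143, p(34)=12310, p(35)=14883, p(36)=17977, p(37)=21637, p(38)=26015, p(39)=31185, p(40)=37338, p(41)=44583, p(42)=53174, p(43)=63261, p(44)=75175, p(45)=89134, p(46)=105558, p(47)=124754, p(48)=147273, p(49)=173525, p(50)=204226, p(51)=239943, p(52)=281589, p(53)=329931, p(54)=386155, p(55)=451276, p(56)=526823, p(57)=614154, p(58)=715220, p(59)=831820, p(60)=966467, p(61)=1121505, p(62)=1300156, p(63)=1505499, p(64)=1741630, p(65)=2012558, p(66)=2323520, p(67)=2679689, p(68)=3087735, p(69)=3554345, p(70)=4087968, p(71)=4697205, p(72)=5392783, p(73)=6185689.
Final step: p(74) = p(73) + p(72) - p(69) - p(67) + p(62) + p(59) - p(52) - p(48) + p(39) + p(34) - p(23) - p(17) + p(4)
= 6185689 + 5392783 - 3554345 - 2679689 + 1300156 + 831820 - 281589 - 147273 + 31185 + 12310 - 1255 - 297 + 5
= 7089500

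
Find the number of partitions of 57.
614154

p(n) counts ways to write n as a sum of positive integers (order ignored).
Euler's pentagonal recurrence: p(k) = p(k-1) + p(k-2) - p(k-5) - p(k-7) + p(k-12) + p(k-15) - ... (offsets j(3j∓1)/2, signs ++--, p(0)=1, p(<0)=0).
DP table for k = 0..56: p(0)=1, p(1)=1, p(2)=2, p(3)=3, p(4)=5, p(5)=7, p(6)=11, p(7)=15, p(8)=22, p(9)=30, p(10)=42, p(11)=56, p(12)=77, p(13)=101, p(14)=135, p(15)=176, p(16)=231, p(17)=297, p(18)=385, p(19)=490, p(20)=627, p(21)=792, p(22)=1002, p(23)=1255, p(24)=1575, p(25)=1958, p(26)=2436, p(27)=3010, p(28)=3718, p(29)=4565, p(30)=5604, p(31)=6842, p(32)=8349, p(33)=10143, p(34)=12310, p(35)=14883, p(36)=17977, p(37)=21637, p(38)=26015, p(39)=31185, p(40)=37338, p(41)=44583, p(42)=53174, p(43)=63261, p(44)=75175, p(45)=89134, p(46)=105558, p(47)=124754, p(48)=147273, p(49)=173525, p(50)=204226, p(51)=239943, p(52)=281589, p(53)=329931, p(54)=386155, p(55)=451276, p(56)=526823.
Final step: p(57) = p(56) + p(55) - p(52) - p(50) + p(45) + p(42) - p(35) - p(31) + p(22) + p(17) - p(6) - p(0)
= 526823 + 451276 - 281589 - 204226 + 89134 + 53174 - 14883 - 6842 + 1002 + 297 - 11 - 1
= 614154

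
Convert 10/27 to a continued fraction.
[0; 2, 1, 2, 3]

Euclidean algorithm steps:
10 = 0 × 27 + 10
27 = 2 × 10 + 7
10 = 1 × 7 + 3
7 = 2 × 3 + 1
3 = 3 × 1 + 0
Continued fraction: [0; 2, 1, 2, 3]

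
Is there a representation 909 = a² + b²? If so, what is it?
3² + 30² (a=3, b=30)

Factorization: 909 = 3^2 × 101
By Fermat: n is sum of two squares iff every prime p ≡ 3 (mod 4) appears to even power.
All primes ≡ 3 (mod 4) appear to even power.
Search a = 0, 1, 2, … for 909 - a² a perfect square: first hit at a = 3: 909 - 9 = 900 = 30².
909 = 3² + 30² = 9 + 900 ✓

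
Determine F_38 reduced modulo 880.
329

Matrix identity: Q^n = [[F_(n+1), F_n], [F_n, F_(n-1)]] with Q = [[1,1],[1,0]].
n = 38 = 100110₂. Square-and-multiply, entries mod 880:
Q^1 = [[1,1],[1,0]]
Q^2 = (Q^1)² = [[2,1],[1,1]]
Q^4 = (Q^2)² = [[5,3],[3,2]]
Q^9 = (Q^4)²·Q = [[55,34],[34,21]]
Q^19 = (Q^9)²·Q = [[605,661],[661,824]]
Q^38 = (Q^19)² = [[386,329],[329,57]]
F_38 mod 880 = Q^38[0][1] = 329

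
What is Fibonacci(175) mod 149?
36

Matrix identity: Q^n = [[F_(n+1), F_n], [F_n, F_(n-1)]] with Q = [[1,1],[1,0]].
n = 175 = 10101111₂. Square-and-multiply, entries mod 149:
Q^1 = [[1,1],[1,0]]
Q^2 = (Q^1)² = [[2,1],[1,1]]
Q^5 = (Q^2)²·Q = [[8,5],[5,3]]
Q^10 = (Q^5)² = [[89,55],[55,34]]
Q^21 = (Q^10)²·Q = [[129,69],[69,60]]
Q^43 = (Q^21)²·Q = [[24,95],[95,78]]
Q^87 = (Q^43)²·Q = [[70,65],[65,5]]
Q^175 = (Q^87)²·Q = [[143,36],[36,107]]
F_175 mod 149 = Q^175[0][1] = 36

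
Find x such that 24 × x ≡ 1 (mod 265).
254

gcd(24, 265) = 1, so the inverse exists.
Extended Euclidean algorithm on (265, 24):
265 = 11 × 24 + 1  ⟹  1 = (1)·265 + (-11)·24
So (-11)·24 ≡ 1 (mod 265), i.e. 24^(-1) ≡ -11 ≡ 254 (mod 265).
Check: 24 × 254 = 6096 ≡ 1 (mod 265)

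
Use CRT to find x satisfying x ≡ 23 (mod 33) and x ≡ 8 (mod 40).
848

Using Chinese Remainder Theorem:
M = 33 × 40 = 1320
M1 = 40, M2 = 33
y1 = 40^(-1) mod 33 = 19
y2 = 33^(-1) mod 40 = 17
x = (23×40×19 + 8×33×17) mod 1320 = 848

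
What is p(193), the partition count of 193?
2168627105469

p(n) counts ways to write n as a sum of positive integers (order ignored).
Euler's pentagonal recurrence: p(k) = p(k-1) + p(k-2) - p(k-5) - p(k-7) + p(k-12) + p(k-15) - ... (offsets j(3j∓1)/2, signs ++--, p(0)=1, p(<0)=0).
DP table for k = 0..192: p(0)=1, p(1)=1, p(2)=2, p(3)=3, p(4)=5, p(5)=7, p(6)=11, p(7)=15, p(8)=22, p(9)=30, p(10)=42, p(11)=56, p(12)=77, p(13)=101, p(14)=135, p(15)=176, p(16)=231, p(17)=297, p(18)=385, p(19)=490, p(20)=627, p(21)=792, p(22)=1002, p(23)=1255, p(24)=1575, p(25)=1958, p(26)=2436, p(27)=3010, p(28)=3718, p(29)=4565, p(30)=5604, p(31)=6842, p(32)=8349, p(33)=10143, p(34)=12310, p(35)=14883, p(36)=17977, p(37)=21637, p(38)=26015, p(39)=31185, p(40)=37338, p(41)=44583, p(42)=53174, p(43)=63261, p(44)=75175, p(45)=89134, p(46)=105558, p(47)=124754, p(48)=147273, p(49)=173525, p(50)=204226, p(51)=239943, p(52)=281589, p(53)=329931, p(54)=386155, p(55)=451276, p(56)=526823, p(57)=614154, p(58)=715220, p(59)=831820, p(60)=966467, p(61)=1121505, p(62)=1300156, p(63)=1505499, p(64)=1741630, p(65)=2012558, p(66)=2323520, p(67)=2679689, p(68)=3087735, p(69)=3554345, p(70)=4087968, p(71)=4697205, p(72)=5392783, p(73)=6185689, p(74)=7089500, p(75)=8118264, p(76)=9289091, p(77)=10619863, p(78)=12132164, p(79)=13848650, p(80)=15796476, p(81)=18004327, p(82)=20506255, p(83)=23338469, p(84)=26543660, p(85)=30167357, p(86)=34262962, p(87)=38887673, p(88)=44108109, p(89)=49995925, p(90)=56634173, p(91)=64112359, p(92)=72533807, p(93)=82010177, p(94)=92669720, p(95)=104651419, p(96)=118114304, p(97)=133230930, p(98)=150198136, p(99)=169229875, p(100)=190569292, p(101)=214481126, p(102)=241265379, p(103)=271248950, p(104)=304801365, p(105)=342325709, p(106)=384276336, p(107)=431149389, p(108)=483502844, p(109)=541946240, p(110)=607163746, p(111)=679903203, p(112)=761002156, p(113)=851376628, p(114)=952050665, p(115)=1064144451, p(116)=1188908248, p(117)=1327710076, p(118)=1482074143, p(119)=1653668665, p(120)=1844349560, p(121)=2056148051, p(122)=2291320912, p(123)=2552338241, p(124)=2841940500, p(125)=3163127352, p(126)=3519222692, p(127)=3913864295, p(128)=4351078600, p(129)=4835271870, p(130)=5371315400, p(131)=5964539504, p(132)=6620830889, p(133)=7346629512, p(134)=8149040695, p(135)=9035836076, p(136)=10015581680, p(137)=11097645016, p(138)=12292341831, p(139)=13610949895, p(140)=15065878135, p(141)=16670689208, p(142)=18440293320, p(143)=20390982757, p(144)=22540654445, p(145)=24908858009, p(146)=27517052599, p(147)=30388671978, p(148)=33549419497, p(149)=37027355200, p(150)=40853235313, p(151)=45060624582, p(152)=49686288421, p(153)=54770336324, p(154)=60356673280, p(155)=66493182097, p(156)=73232243759, p(157)=80630964769, p(158)=88751778802, p(159)=97662728555, p(160)=107438159466, p(161)=118159068427, p(162)=129913904637, p(163)=142798995930, p(164)=156919475295, p(165)=172389800255, p(166)=189334822579, p(167)=207890420102, p(168)=228204732751, p(169)=250438925115, p(170)=274768617130, p(171)=301384802048, p(172)=330495499613, p(173)=362326859895, p(174)=397125074750, p(175)=435157697830, p(176)=476715857290, p(177)=522115831195, p(178)=571701605655, p(179)=625846753120, p(180)=684957390936, p(181)=749474411781, p(182)=819876908323, p(183)=896684817527, p(184)=980462880430, p(185)=1071823774337, p(186)=1171432692373, p(187)=1280011042268, p(188)=1398341745571, p(189)=1527273599625, p(190)=1667727404093, p(191)=1820701100652, p(192)=1987276856363.
Final step: p(193) = p(192) + p(191) - p(188) - p(186) + p(181) + p(178) - p(171) - p(167) + p(158) + p(153) - p(142) - p(136) + p(123) + p(116) - p(101) - p(93) + p(76) + p(67) - p(48) - p(38) + p(17) + p(6)
= 1987276856363 + 1820701100652 - 1398341745571 - 1171432692373 + 749474411781 + 571701605655 - 301384802048 - 207890420102 + 88751778802 + 54770336324 - 18440293320 - 10015581680 + 2552338241 + 1188908248 - 214481126 - 82010177 + 9289091 + 2679689 - 147273 - 26015 + 297 + 11
= 2168627105469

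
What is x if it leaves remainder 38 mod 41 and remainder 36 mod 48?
612

Using Chinese Remainder Theorem:
M = 41 × 48 = 1968
M1 = 48, M2 = 41
y1 = 48^(-1) mod 41 = 6
y2 = 41^(-1) mod 48 = 41
x = (38×48×6 + 36×41×41) mod 1968 = 612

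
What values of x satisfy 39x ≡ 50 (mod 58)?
x ≡ 34 (mod 58)

gcd(39, 58) = 1, which divides 50, so solutions exist.
Find 39^(-1) mod 58 by the extended Euclidean algorithm:
58 = 1 × 39 + 19  ⟹  19 = (1)·58 + (-1)·39
39 = 2 × 19 + 1  ⟹  1 = (-2)·58 + (3)·39
So (3)·39 ≡ 1 (mod 58), i.e. 39^(-1) ≡ 3 (mod 58).
x ≡ 3 × 50 = 150 ≡ 34 (mod 58).
Check: 39 × 34 = 1326 ≡ 50 (mod 58).
Unique solution: x ≡ 34 (mod 58)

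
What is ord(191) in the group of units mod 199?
66

199 is prime, so ord(191) divides φ(199) = 198.
Divisors of 198: 1, 2, 3, 6, 9, 11, 18, 22, 33, 66, 99, 198.
Repeated squaring: 191^1 ≡ 191, 191^2 ≡ 64, 191^4 ≡ 116, 191^8 ≡ 123, 191^16 ≡ 5, 191^32 ≡ 25, 191^64 ≡ 28, 191^128 ≡ 187 (mod 199).
Test 191^d mod 199 for each divisor d in increasing order:
191^1 ≡ 191
191^2 ≡ 64
191^3 = 191^2·191^1 ≡ 85
191^6 = 191^4·191^2 ≡ 61
191^9 = 191^8·191^1 ≡ 11
191^11 = 191^8·191^2·191^1 ≡ 107
191^18 = 191^16·191^2 ≡ 121
191^22 = 191^16·191^4·191^2 ≡ 106
191^33 = 191^32·191^1 ≡ 198
191^66 = 191^64·191^2 ≡ 1  ← first divisor giving 1
The order is 66.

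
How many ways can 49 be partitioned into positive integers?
173525

p(n) counts ways to write n as a sum of positive integers (order ignored).
Euler's pentagonal recurrence: p(k) = p(k-1) + p(k-2) - p(k-5) - p(k-7) + p(k-12) + p(k-15) - ... (offsets j(3j∓1)/2, signs ++--, p(0)=1, p(<0)=0).
DP table for k = 0..48: p(0)=1, p(1)=1, p(2)=2, p(3)=3, p(4)=5, p(5)=7, p(6)=11, p(7)=15, p(8)=22, p(9)=30, p(10)=42, p(11)=56, p(12)=77, p(13)=101, p(14)=135, p(15)=176, p(16)=231, p(17)=297, p(18)=385, p(19)=490, p(20)=627, p(21)=792, p(22)=1002, p(23)=1255, p(24)=1575, p(25)=1958, p(26)=2436, p(27)=3010, p(28)=3718, p(29)=4565, p(30)=5604, p(31)=6842, p(32)=8349, p(33)=10143, p(34)=12310, p(35)=14883, p(36)=17977, p(37)=21637, p(38)=26015, p(39)=31185, p(40)=37338, p(41)=44583, p(42)=53174, p(43)=63261, p(44)=75175, p(45)=89134, p(46)=105558, p(47)=124754, p(48)=147273.
Final step: p(49) = p(48) + p(47) - p(44) - p(42) + p(37) + p(34) - p(27) - p(23) + p(14) + p(9)
= 147273 + 124754 - 75175 - 53174 + 21637 + 12310 - 3010 - 1255 + 135 + 30
= 173525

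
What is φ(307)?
306

307 = 307
φ(n) = n × ∏(1 - 1/p) for each prime p dividing n
φ(307) = 307 × (1 - 1/307) = 306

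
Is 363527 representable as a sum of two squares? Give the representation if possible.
Not possible

Factorization: 363527 = 19^3 × 53
By Fermat: n is sum of two squares iff every prime p ≡ 3 (mod 4) appears to even power.
Prime(s) ≡ 3 (mod 4) with odd exponent: [(19, 3)]
Therefore 363527 cannot be expressed as a² + b².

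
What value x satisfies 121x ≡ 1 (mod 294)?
277

gcd(121, 294) = 1, so the inverse exists.
Extended Euclidean algorithm on (294, 121):
294 = 2 × 121 + 52  ⟹  52 = (1)·294 + (-2)·121
121 = 2 × 52 + 17  ⟹  17 = (-2)·294 + (5)·121
52 = 3 × 17 + 1  ⟹  1 = (7)·294 + (-17)·121
So (-17)·121 ≡ 1 (mod 294), i.e. 121^(-1) ≡ -17 ≡ 277 (mod 294).
Check: 121 × 277 = 33517 ≡ 1 (mod 294)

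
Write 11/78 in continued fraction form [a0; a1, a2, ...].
[0; 7, 11]

Euclidean algorithm steps:
11 = 0 × 78 + 11
78 = 7 × 11 + 1
11 = 11 × 1 + 0
Continued fraction: [0; 7, 11]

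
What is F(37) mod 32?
25

Matrix identity: Q^n = [[F_(n+1), F_n], [F_n, F_(n-1)]] with Q = [[1,1],[1,0]].
n = 37 = 100101₂. Square-and-multiply, entries mod 32:
Q^1 = [[1,1],[1,0]]
Q^2 = (Q^1)² = [[2,1],[1,1]]
Q^4 = (Q^2)² = [[5,3],[3,2]]
Q^9 = (Q^4)²·Q = [[23,2],[2,21]]
Q^18 = (Q^9)² = [[21,24],[24,29]]
Q^37 = (Q^18)²·Q = [[9,25],[25,16]]
F_37 mod 32 = Q^37[0][1] = 25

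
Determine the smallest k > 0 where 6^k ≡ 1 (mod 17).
16

17 is prime, so ord(6) divides φ(17) = 16.
Divisors of 16: 1, 2, 4, 8, 16.
Repeated squaring: 6^1 ≡ 6, 6^2 ≡ 2, 6^4 ≡ 4, 6^8 ≡ 16, 6^16 ≡ 1 (mod 17).
Test 6^d mod 17 for each divisor d in increasing order:
6^1 ≡ 6
6^2 ≡ 2
6^4 ≡ 4
6^8 ≡ 16
6^16 ≡ 1  ← first divisor giving 1
The order is 16.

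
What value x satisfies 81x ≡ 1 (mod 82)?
81

gcd(81, 82) = 1, so the inverse exists.
Extended Euclidean algorithm on (82, 81):
82 = 1 × 81 + 1  ⟹  1 = (1)·82 + (-1)·81
So (-1)·81 ≡ 1 (mod 82), i.e. 81^(-1) ≡ -1 ≡ 81 (mod 82).
Check: 81 × 81 = 6561 ≡ 1 (mod 82)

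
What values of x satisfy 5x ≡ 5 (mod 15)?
x ≡ 1 (mod 3)

gcd(5, 15) = 5, which divides 5, so solutions exist.
Divide through by 5: x ≡ 1 (mod 3).
The coefficient of x is now 1, so x ≡ 1 (mod 3).
Check: 5 × 1 = 5 ≡ 5 (mod 15).
x ≡ 1 (mod 3), giving 5 solutions mod 15.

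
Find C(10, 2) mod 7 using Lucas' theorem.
3

Using Lucas' theorem:
Write n=10 and k=2 in base 7:
n in base 7: [1, 3]
k in base 7: [0, 2]
C(10,2) mod 7 = ∏ C(n_i, k_i) mod 7
Digit binomials (mod 7): C(1,0) = 1; C(3,2) = 3
Product: 1 × 3 = 3 ≡ 3 (mod 7)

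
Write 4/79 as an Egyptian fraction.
1/20 + 1/1580

Greedy algorithm:
4/79: ceiling(79/4) = 20, use 1/20
1/1580: ceiling(1580/1) = 1580, use 1/1580
Result: 4/79 = 1/20 + 1/1580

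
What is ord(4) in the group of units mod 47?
23

47 is prime, so ord(4) divides φ(47) = 46.
Divisors of 46: 1, 2, 23, 46.
Repeated squaring: 4^1 ≡ 4, 4^2 ≡ 16, 4^4 ≡ 21, 4^8 ≡ 18, 4^16 ≡ 42, 4^32 ≡ 25 (mod 47).
Test 4^d mod 47 for each divisor d in increasing order:
4^1 ≡ 4
4^2 ≡ 16
4^23 = 4^16·4^4·4^2·4^1 ≡ 1  ← first divisor giving 1
The order is 23.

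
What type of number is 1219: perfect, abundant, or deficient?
deficient

Proper divisors of 1219: sum = 1 + 23 + 53 = 77
Since 77 < 1219, 1219 is deficient.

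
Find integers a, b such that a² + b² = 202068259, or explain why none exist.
Not possible

Factorization: 202068259 = 29 × 191^3
By Fermat: n is sum of two squares iff every prime p ≡ 3 (mod 4) appears to even power.
Prime(s) ≡ 3 (mod 4) with odd exponent: [(191, 3)]
Therefore 202068259 cannot be expressed as a² + b².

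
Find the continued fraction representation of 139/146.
[0; 1, 19, 1, 6]

Euclidean algorithm steps:
139 = 0 × 146 + 139
146 = 1 × 139 + 7
139 = 19 × 7 + 6
7 = 1 × 6 + 1
6 = 6 × 1 + 0
Continued fraction: [0; 1, 19, 1, 6]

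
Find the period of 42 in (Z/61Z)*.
15

61 is prime, so ord(42) divides φ(61) = 60.
Divisors of 60: 1, 2, 3, 4, 5, 6, 10, 12, 15, 20, 30, 60.
Repeated squaring: 42^1 ≡ 42, 42^2 ≡ 56, 42^4 ≡ 25, 42^8 ≡ 15, 42^16 ≡ 42, 42^32 ≡ 56 (mod 61).
Test 42^d mod 61 for each divisor d in increasing order:
42^1 ≡ 42
42^2 ≡ 56
42^3 = 42^2·42^1 ≡ 34
42^4 ≡ 25
42^5 = 42^4·42^1 ≡ 13
42^6 = 42^4·42^2 ≡ 58
42^10 = 42^8·42^2 ≡ 47
42^12 = 42^8·42^4 ≡ 9
42^15 = 42^8·42^4·42^2·42^1 ≡ 1  ← first divisor giving 1
The order is 15.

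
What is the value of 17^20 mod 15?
1

Repeated squaring. Binary of 20 = 10100.
17^1 ≡ 2 (mod 15); 17^2 ≡ 4 (mod 15); 17^4 ≡ 1 (mod 15); 17^8 ≡ 1 (mod 15); 17^16 ≡ 1 (mod 15)
17^20 = 17^4 × 17^16 ≡ 1 (mod 15)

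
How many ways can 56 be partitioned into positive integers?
526823

p(n) counts ways to write n as a sum of positive integers (order ignored).
Euler's pentagonal recurrence: p(k) = p(k-1) + p(k-2) - p(k-5) - p(k-7) + p(k-12) + p(k-15) - ... (offsets j(3j∓1)/2, signs ++--, p(0)=1, p(<0)=0).
DP table for k = 0..55: p(0)=1, p(1)=1, p(2)=2, p(3)=3, p(4)=5, p(5)=7, p(6)=11, p(7)=15, p(8)=22, p(9)=30, p(10)=42, p(11)=56, p(12)=77, p(13)=101, p(14)=135, p(15)=176, p(16)=231, p(17)=297, p(18)=385, p(19)=490, p(20)=627, p(21)=792, p(22)=1002, p(23)=1255, p(24)=1575, p(25)=1958, p(26)=2436, p(27)=3010, p(28)=3718, p(29)=4565, p(30)=5604, p(31)=6842, p(32)=8349, p(33)=10143, p(34)=12310, p(35)=14883, p(36)=17977, p(37)=21637, p(38)=26015, p(39)=31185, p(40)=37338, p(41)=44583, p(42)=53174, p(43)=63261, p(44)=75175, p(45)=89134, p(46)=105558, p(47)=124754, p(48)=147273, p(49)=173525, p(50)=204226, p(51)=239943, p(52)=281589, p(53)=329931, p(54)=386155, p(55)=451276.
Final step: p(56) = p(55) + p(54) - p(51) - p(49) + p(44) + p(41) - p(34) - p(30) + p(21) + p(16) - p(5)
= 451276 + 386155 - 239943 - 173525 + 75175 + 44583 - 12310 - 5604 + 792 + 231 - 7
= 526823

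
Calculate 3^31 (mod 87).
27

Repeated squaring. Binary of 31 = 11111.
3^1 ≡ 3 (mod 87); 3^2 ≡ 9 (mod 87); 3^4 ≡ 81 (mod 87); 3^8 ≡ 36 (mod 87); 3^16 ≡ 78 (mod 87)
3^31 = 3^1 × 3^2 × 3^4 × 3^8 × 3^16 ≡ 27 (mod 87)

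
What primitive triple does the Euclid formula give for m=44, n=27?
(1207, 2376, 2665)

Euclid's formula: a = m² - n², b = 2mn, c = m² + n²
m = 44, n = 27
a = 44² - 27² = 1936 - 729 = 1207
b = 2 × 44 × 27 = 2376
c = 44² + 27² = 1936 + 729 = 2665
Verification: 1207² + 2376² = 1456849 + 5645376 = 7102225 = 2665² ✓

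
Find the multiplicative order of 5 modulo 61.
30

61 is prime, so ord(5) divides φ(61) = 60.
Divisors of 60: 1, 2, 3, 4, 5, 6, 10, 12, 15, 20, 30, 60.
Repeated squaring: 5^1 ≡ 5, 5^2 ≡ 25, 5^4 ≡ 15, 5^8 ≡ 42, 5^16 ≡ 56, 5^32 ≡ 25 (mod 61).
Test 5^d mod 61 for each divisor d in increasing order:
5^1 ≡ 5
5^2 ≡ 25
5^3 = 5^2·5^1 ≡ 3
5^4 ≡ 15
5^5 = 5^4·5^1 ≡ 14
5^6 = 5^4·5^2 ≡ 9
5^10 = 5^8·5^2 ≡ 13
5^12 = 5^8·5^4 ≡ 20
5^15 = 5^8·5^4·5^2·5^1 ≡ 60
5^20 = 5^16·5^4 ≡ 47
5^30 = 5^16·5^8·5^4·5^2 ≡ 1  ← first divisor giving 1
The order is 30.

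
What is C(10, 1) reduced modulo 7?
3

Using Lucas' theorem:
Write n=10 and k=1 in base 7:
n in base 7: [1, 3]
k in base 7: [0, 1]
C(10,1) mod 7 = ∏ C(n_i, k_i) mod 7
Digit binomials (mod 7): C(1,0) = 1; C(3,1) = 3
Product: 1 × 3 = 3 ≡ 3 (mod 7)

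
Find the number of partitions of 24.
1575

p(n) counts ways to write n as a sum of positive integers (order ignored).
Euler's pentagonal recurrence: p(k) = p(k-1) + p(k-2) - p(k-5) - p(k-7) + p(k-12) + p(k-15) - ... (offsets j(3j∓1)/2, signs ++--, p(0)=1, p(<0)=0).
DP table for k = 0..23: p(0)=1, p(1)=1, p(2)=2, p(3)=3, p(4)=5, p(5)=7, p(6)=11, p(7)=15, p(8)=22, p(9)=30, p(10)=42, p(11)=56, p(12)=77, p(13)=101, p(14)=135, p(15)=176, p(16)=231, p(17)=297, p(18)=385, p(19)=490, p(20)=627, p(21)=792, p(22)=1002, p(23)=1255.
Final step: p(24) = p(23) + p(22) - p(19) - p(17) + p(12) + p(9) - p(2)
= 1255 + 1002 - 490 - 297 + 77 + 30 - 2
= 1575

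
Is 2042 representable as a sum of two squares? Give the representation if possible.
19² + 41² (a=19, b=41)

Factorization: 2042 = 2 × 1021
By Fermat: n is sum of two squares iff every prime p ≡ 3 (mod 4) appears to even power.
All primes ≡ 3 (mod 4) appear to even power.
Search a = 0, 1, 2, … for 2042 - a² a perfect square: first hit at a = 19: 2042 - 361 = 1681 = 41².
2042 = 19² + 41² = 361 + 1681 ✓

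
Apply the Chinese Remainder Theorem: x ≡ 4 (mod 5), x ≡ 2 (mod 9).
29

Using Chinese Remainder Theorem:
M = 5 × 9 = 45
M1 = 9, M2 = 5
y1 = 9^(-1) mod 5 = 4
y2 = 5^(-1) mod 9 = 2
x = (4×9×4 + 2×5×2) mod 45 = 29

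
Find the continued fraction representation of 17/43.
[0; 2, 1, 1, 8]

Euclidean algorithm steps:
17 = 0 × 43 + 17
43 = 2 × 17 + 9
17 = 1 × 9 + 8
9 = 1 × 8 + 1
8 = 8 × 1 + 0
Continued fraction: [0; 2, 1, 1, 8]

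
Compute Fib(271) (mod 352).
221

Matrix identity: Q^n = [[F_(n+1), F_n], [F_n, F_(n-1)]] with Q = [[1,1],[1,0]].
n = 271 = 100001111₂. Square-and-multiply, entries mod 352:
Q^1 = [[1,1],[1,0]]
Q^2 = (Q^1)² = [[2,1],[1,1]]
Q^4 = (Q^2)² = [[5,3],[3,2]]
Q^8 = (Q^4)² = [[34,21],[21,13]]
Q^16 = (Q^8)² = [[189,283],[283,258]]
Q^33 = (Q^16)²·Q = [[135,2],[2,133]]
Q^67 = (Q^33)²·Q = [[109,277],[277,184]]
Q^135 = (Q^67)²·Q = [[107,258],[258,201]]
Q^271 = (Q^135)²·Q = [[133,221],[221,264]]
F_271 mod 352 = Q^271[0][1] = 221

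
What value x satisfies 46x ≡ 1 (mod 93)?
91

gcd(46, 93) = 1, so the inverse exists.
Extended Euclidean algorithm on (93, 46):
93 = 2 × 46 + 1  ⟹  1 = (1)·93 + (-2)·46
So (-2)·46 ≡ 1 (mod 93), i.e. 46^(-1) ≡ -2 ≡ 91 (mod 93).
Check: 46 × 91 = 4186 ≡ 1 (mod 93)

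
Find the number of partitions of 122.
2291320912

p(n) counts ways to write n as a sum of positive integers (order ignored).
Euler's pentagonal recurrence: p(k) = p(k-1) + p(k-2) - p(k-5) - p(k-7) + p(k-12) + p(k-15) - ... (offsets j(3j∓1)/2, signs ++--, p(0)=1, p(<0)=0).
DP table for k = 0..121: p(0)=1, p(1)=1, p(2)=2, p(3)=3, p(4)=5, p(5)=7, p(6)=11, p(7)=15, p(8)=22, p(9)=30, p(10)=42, p(11)=56, p(12)=77, p(13)=101, p(14)=135, p(15)=176, p(16)=231, p(17)=297, p(18)=385, p(19)=490, p(20)=627, p(21)=792, p(22)=1002, p(23)=1255, p(24)=1575, p(25)=1958, p(26)=2436, p(27)=3010, p(28)=3718, p(29)=4565, p(30)=5604, p(31)=6842, p(32)=8349, p(33)=10143, p(34)=12310, p(35)=14883, p(36)=17977, p(37)=21637, p(38)=26015, p(39)=31185, p(40)=37338, p(41)=44583, p(42)=53174, p(43)=63261, p(44)=75175, p(45)=89134, p(46)=105558, p(47)=124754, p(48)=147273, p(49)=173525, p(50)=204226, p(51)=239943, p(52)=281589, p(53)=329931, p(54)=386155, p(55)=451276, p(56)=526823, p(57)=614154, p(58)=715220, p(59)=831820, p(60)=966467, p(61)=1121505, p(62)=1300156, p(63)=1505499, p(64)=1741630, p(65)=2012558, p(66)=2323520, p(67)=2679689, p(68)=3087735, p(69)=3554345, p(70)=4087968, p(71)=4697205, p(72)=5392783, p(73)=6185689, p(74)=7089500, p(75)=8118264, p(76)=9289091, p(77)=10619863, p(78)=12132164, p(79)=13848650, p(80)=15796476, p(81)=18004327, p(82)=20506255, p(83)=23338469, p(84)=26543660, p(85)=30167357, p(86)=34262962, p(87)=38887673, p(88)=44108109, p(89)=49995925, p(90)=56634173, p(91)=64112359, p(92)=72533807, p(93)=82010177, p(94)=92669720, p(95)=104651419, p(96)=118114304, p(97)=133230930, p(98)=150198136, p(99)=169229875, p(100)=190569292, p(101)=214481126, p(102)=241265379, p(103)=271248950, p(104)=304801365, p(105)=342325709, p(106)=384276336, p(107)=431149389, p(108)=483502844, p(109)=541946240, p(110)=607163746, p(111)=679903203, p(112)=761002156, p(113)=851376628, p(114)=952050665, p(115)=1064144451, p(116)=1188908248, p(117)=1327710076, p(118)=1482074143, p(119)=1653668665, p(120)=1844349560, p(121)=2056148051.
Final step: p(122) = p(121) + p(120) - p(117) - p(115) + p(110) + p(107) - p(100) - p(96) + p(87) + p(82) - p(71) - p(65) + p(52) + p(45) - p(30) - p(22) + p(5)
= 2056148051 + 1844349560 - 1327710076 - 1064144451 + 607163746 + 431149389 - 190569292 - 118114304 + 38887673 + 20506255 - 4697205 - 2012558 + 281589 + 89134 - 5604 - 1002 + 7
= 2291320912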